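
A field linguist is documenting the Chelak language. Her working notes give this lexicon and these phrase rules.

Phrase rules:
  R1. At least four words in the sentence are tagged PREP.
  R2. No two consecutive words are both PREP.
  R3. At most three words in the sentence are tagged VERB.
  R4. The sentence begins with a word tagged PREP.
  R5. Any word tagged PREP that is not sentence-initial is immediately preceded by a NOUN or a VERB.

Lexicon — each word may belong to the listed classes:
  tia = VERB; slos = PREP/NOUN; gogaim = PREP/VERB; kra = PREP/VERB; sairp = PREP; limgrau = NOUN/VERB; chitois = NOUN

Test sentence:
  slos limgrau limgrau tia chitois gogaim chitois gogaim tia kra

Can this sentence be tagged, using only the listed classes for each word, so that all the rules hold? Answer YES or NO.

YES

Candidates per position — 1:slos {PREP,NOUN}; 2:limgrau {NOUN,VERB}; 3:limgrau {NOUN,VERB}; 4:tia {VERB}; 5:chitois {NOUN}; 6:gogaim {PREP,VERB}; 7:chitois {NOUN}; 8:gogaim {PREP,VERB}; 9:tia {VERB}; 10:kra {PREP,VERB}.
One satisfying assignment: PREP VERB NOUN VERB NOUN PREP NOUN PREP VERB PREP.
Check: rule 1 ok; rule 2 ok; rule 3 ok; rule 4 ok; rule 5 ok.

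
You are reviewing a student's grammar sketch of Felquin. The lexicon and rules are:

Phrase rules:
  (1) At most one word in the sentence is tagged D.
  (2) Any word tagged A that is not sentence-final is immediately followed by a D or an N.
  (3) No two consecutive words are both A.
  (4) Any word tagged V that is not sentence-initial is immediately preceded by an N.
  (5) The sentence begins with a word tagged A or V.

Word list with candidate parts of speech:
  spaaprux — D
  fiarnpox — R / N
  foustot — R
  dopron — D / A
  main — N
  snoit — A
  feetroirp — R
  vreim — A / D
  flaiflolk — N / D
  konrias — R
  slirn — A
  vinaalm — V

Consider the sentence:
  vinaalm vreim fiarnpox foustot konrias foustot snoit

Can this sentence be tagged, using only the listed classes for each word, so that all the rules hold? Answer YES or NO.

YES

Candidates per position — 1:vinaalm {V}; 2:vreim {A,D}; 3:fiarnpox {R,N}; 4:foustot {R}; 5:konrias {R}; 6:foustot {R}; 7:snoit {A}.
One satisfying assignment: V D R R R R A.
Checking: rule 1 holds; rule 2 holds; rule 3 holds; rule 4 holds; rule 5 holds.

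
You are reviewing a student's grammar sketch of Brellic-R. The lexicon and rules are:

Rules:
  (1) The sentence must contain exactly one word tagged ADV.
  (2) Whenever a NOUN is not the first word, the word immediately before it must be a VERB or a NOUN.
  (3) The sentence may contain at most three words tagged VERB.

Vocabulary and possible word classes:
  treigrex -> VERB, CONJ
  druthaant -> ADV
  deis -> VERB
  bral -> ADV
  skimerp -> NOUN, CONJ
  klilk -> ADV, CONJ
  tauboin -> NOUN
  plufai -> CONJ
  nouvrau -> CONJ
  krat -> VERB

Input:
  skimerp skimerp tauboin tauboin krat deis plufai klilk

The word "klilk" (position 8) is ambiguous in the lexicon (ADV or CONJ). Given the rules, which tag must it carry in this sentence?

Candidates per position — 1:skimerp {NOUN,CONJ}; 2:skimerp {NOUN,CONJ}; 3:tauboin {NOUN}; 4:tauboin {NOUN}; 5:krat {VERB}; 6:deis {VERB}; 7:plufai {CONJ}; 8:klilk {ADV,CONJ}.
At position 1, choosing CONJ makes rule 2 impossible to satisfy; hence NOUN.
At position 2, choosing CONJ makes rule 2 impossible to satisfy; hence NOUN.
At position 8, choosing CONJ makes rule 1 impossible to satisfy; hence ADV.
The unique satisfying tagging is: NOUN NOUN NOUN NOUN VERB VERB CONJ ADV.
Rule-by-rule: rule 1 satisfied; rule 2 satisfied; rule 3 satisfied.

ADV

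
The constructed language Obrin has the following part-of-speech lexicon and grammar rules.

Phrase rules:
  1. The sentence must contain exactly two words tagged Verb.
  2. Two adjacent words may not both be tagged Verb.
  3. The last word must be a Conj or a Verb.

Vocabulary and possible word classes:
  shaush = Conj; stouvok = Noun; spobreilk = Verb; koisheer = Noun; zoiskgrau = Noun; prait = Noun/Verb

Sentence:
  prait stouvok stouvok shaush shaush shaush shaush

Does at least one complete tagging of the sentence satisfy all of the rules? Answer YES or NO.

Candidates per position — 1:prait {Noun,Verb}; 2:stouvok {Noun}; 3:stouvok {Noun}; 4:shaush {Conj}; 5:shaush {Conj}; 6:shaush {Conj}; 7:shaush {Conj}.
Rule 1 cannot be satisfied by any choice of tags from the lexicon.
So there is no consistent tagging.

NO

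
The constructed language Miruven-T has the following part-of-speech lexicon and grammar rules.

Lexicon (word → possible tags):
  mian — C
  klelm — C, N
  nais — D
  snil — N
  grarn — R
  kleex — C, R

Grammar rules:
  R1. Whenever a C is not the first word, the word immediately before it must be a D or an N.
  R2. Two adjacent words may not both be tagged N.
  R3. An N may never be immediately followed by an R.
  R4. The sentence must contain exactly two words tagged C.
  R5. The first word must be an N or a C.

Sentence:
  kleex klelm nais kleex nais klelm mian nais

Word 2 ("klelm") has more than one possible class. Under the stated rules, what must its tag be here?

Candidates per position — 1:kleex {C,R}; 2:klelm {C,N}; 3:nais {D}; 4:kleex {C,R}; 5:nais {D}; 6:klelm {C,N}; 7:mian {C}; 8:nais {D}.
Position 1: tagging it R would leave rule 5 unsatisfiable, so it must be C.
Position 2: tagging it C would leave rule 1 unsatisfiable, so it must be N.
Position 4: tagging it C would leave rule 4 unsatisfiable, so it must be R.
Position 6: tagging it C would leave rule 1 unsatisfiable, so it must be N.
So the tagging must be: C N D R D N C D.
Verifying each rule — rule 1 holds; rule 2 holds; rule 3 holds; rule 4 holds; rule 5 holds.

N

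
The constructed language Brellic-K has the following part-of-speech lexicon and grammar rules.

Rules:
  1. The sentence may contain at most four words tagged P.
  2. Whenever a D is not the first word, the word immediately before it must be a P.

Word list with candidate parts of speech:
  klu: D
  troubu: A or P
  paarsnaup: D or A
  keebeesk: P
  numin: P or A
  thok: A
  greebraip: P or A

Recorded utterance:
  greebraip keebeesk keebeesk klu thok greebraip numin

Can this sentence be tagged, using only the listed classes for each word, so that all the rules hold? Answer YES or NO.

YES

Candidates per position — 1:greebraip {P,A}; 2:keebeesk {P}; 3:keebeesk {P}; 4:klu {D}; 5:thok {A}; 6:greebraip {P,A}; 7:numin {P,A}.
One satisfying assignment: A P P D A A P.
Verifying each rule — rule 1 satisfied; rule 2 satisfied.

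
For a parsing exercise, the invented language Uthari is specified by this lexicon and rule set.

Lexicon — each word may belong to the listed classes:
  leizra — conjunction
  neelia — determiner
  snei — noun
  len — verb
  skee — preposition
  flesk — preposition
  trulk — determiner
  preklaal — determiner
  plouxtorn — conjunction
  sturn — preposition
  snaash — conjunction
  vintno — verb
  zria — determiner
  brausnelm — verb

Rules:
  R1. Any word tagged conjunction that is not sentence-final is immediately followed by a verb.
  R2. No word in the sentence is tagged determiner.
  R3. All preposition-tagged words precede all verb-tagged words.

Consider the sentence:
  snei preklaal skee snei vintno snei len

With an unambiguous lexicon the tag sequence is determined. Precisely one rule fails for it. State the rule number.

Fixed tagging: noun determiner preposition noun verb noun verb.
Checking each rule: R1 ok, R2 fails, R3 ok.
Only rule 2 fails.

2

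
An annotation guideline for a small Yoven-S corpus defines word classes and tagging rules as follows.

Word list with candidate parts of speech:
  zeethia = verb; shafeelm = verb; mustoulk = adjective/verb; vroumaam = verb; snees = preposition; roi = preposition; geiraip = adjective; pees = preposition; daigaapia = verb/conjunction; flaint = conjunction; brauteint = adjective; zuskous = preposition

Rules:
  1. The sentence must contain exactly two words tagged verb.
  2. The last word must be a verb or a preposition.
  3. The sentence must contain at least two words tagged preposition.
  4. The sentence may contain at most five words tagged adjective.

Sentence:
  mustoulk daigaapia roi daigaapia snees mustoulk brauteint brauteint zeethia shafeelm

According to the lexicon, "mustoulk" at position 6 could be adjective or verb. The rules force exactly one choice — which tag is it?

Candidates per position — 1:mustoulk {adjective,verb}; 2:daigaapia {verb,conjunction}; 3:roi {preposition}; 4:daigaapia {verb,conjunction}; 5:snees {preposition}; 6:mustoulk {adjective,verb}; 7:brauteint {adjective}; 8:brauteint {adjective}; 9:zeethia {verb}; 10:shafeelm {verb}.
Word 1 cannot be verb — rule 1 would then fail for every completion. It is adjective.
Word 2 cannot be verb — rule 1 would then fail for every completion. It is conjunction.
Word 4 cannot be verb — rule 1 would then fail for every completion. It is conjunction.
Word 6 cannot be verb — rule 1 would then fail for every completion. It is adjective.
So the tagging must be: adjective conjunction preposition conjunction preposition adjective adjective adjective verb verb.
Check: rule 1 holds; rule 2 holds; rule 3 holds; rule 4 holds.

adjective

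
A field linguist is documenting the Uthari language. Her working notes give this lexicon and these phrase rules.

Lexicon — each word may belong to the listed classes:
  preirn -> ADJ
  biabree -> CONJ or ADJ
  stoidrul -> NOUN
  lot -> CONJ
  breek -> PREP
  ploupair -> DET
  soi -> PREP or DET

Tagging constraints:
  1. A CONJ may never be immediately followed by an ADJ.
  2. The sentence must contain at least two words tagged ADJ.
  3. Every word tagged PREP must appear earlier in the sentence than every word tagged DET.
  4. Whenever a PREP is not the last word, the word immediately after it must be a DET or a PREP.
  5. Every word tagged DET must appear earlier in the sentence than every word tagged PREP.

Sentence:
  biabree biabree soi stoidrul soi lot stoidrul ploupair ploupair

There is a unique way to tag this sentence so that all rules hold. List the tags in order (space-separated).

Candidates per position — 1:biabree {CONJ,ADJ}; 2:biabree {CONJ,ADJ}; 3:soi {PREP,DET}; 4:stoidrul {NOUN}; 5:soi {PREP,DET}; 6:lot {CONJ}; 7:stoidrul {NOUN}; 8:ploupair {DET}; 9:ploupair {DET}.
Position 1: CONJ is ruled out by rule 2; that leaves ADJ.
Position 2: CONJ is ruled out by rule 2; that leaves ADJ.
Position 3: PREP is ruled out by rule 4; that leaves DET.
Position 5: PREP is ruled out by rule 3; that leaves DET.
So the tagging must be: ADJ ADJ DET NOUN DET CONJ NOUN DET DET.
Verifying each rule — rule 1 holds; rule 2 holds; rule 3 holds; rule 4 holds; rule 5 holds.

ADJ ADJ DET NOUN DET CONJ NOUN DET DET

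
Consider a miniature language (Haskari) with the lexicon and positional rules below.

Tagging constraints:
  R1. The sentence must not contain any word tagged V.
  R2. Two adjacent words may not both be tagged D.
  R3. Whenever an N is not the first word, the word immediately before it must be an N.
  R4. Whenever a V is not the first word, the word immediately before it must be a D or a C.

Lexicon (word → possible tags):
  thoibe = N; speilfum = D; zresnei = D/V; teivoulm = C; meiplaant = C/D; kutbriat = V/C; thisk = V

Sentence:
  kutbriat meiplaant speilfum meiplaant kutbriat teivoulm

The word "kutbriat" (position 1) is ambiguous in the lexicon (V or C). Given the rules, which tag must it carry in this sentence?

C

Candidates per position — 1:kutbriat {V,C}; 2:meiplaant {C,D}; 3:speilfum {D}; 4:meiplaant {C,D}; 5:kutbriat {V,C}; 6:teivoulm {C}.
At position 1, choosing V makes rule 1 impossible to satisfy; hence C.
At position 2, choosing D makes rule 2 impossible to satisfy; hence C.
At position 4, choosing D makes rule 2 impossible to satisfy; hence C.
At position 5, choosing V makes rule 1 impossible to satisfy; hence C.
The only consistent sequence is: C C D C C C.
Checking: rule 1 satisfied; rule 2 satisfied; rule 3 satisfied; rule 4 satisfied.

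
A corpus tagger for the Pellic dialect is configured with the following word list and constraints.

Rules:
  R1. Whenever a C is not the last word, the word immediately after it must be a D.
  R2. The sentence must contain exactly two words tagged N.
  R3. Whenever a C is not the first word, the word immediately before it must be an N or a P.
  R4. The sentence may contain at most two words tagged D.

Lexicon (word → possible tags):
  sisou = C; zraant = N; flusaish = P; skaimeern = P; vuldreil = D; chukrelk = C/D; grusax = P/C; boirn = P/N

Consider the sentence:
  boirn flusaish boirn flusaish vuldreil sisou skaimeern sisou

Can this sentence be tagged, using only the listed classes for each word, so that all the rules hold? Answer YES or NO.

Candidates per position — 1:boirn {P,N}; 2:flusaish {P}; 3:boirn {P,N}; 4:flusaish {P}; 5:vuldreil {D}; 6:sisou {C}; 7:skaimeern {P}; 8:sisou {C}.
Rule 1 cannot be satisfied by any choice of tags from the lexicon.
So there is no consistent tagging.

NO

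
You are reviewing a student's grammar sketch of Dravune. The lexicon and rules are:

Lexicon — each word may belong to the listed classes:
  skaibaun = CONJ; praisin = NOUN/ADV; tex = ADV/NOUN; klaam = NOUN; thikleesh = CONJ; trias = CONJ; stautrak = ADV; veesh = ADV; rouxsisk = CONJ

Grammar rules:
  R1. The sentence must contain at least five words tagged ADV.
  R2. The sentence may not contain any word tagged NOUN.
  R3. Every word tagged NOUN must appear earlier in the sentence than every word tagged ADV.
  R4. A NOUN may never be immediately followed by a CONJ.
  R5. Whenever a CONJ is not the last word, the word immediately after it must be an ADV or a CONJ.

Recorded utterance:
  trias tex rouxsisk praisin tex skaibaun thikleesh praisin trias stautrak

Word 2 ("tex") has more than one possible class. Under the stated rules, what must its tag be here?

Candidates per position — 1:trias {CONJ}; 2:tex {ADV,NOUN}; 3:rouxsisk {CONJ}; 4:praisin {NOUN,ADV}; 5:tex {ADV,NOUN}; 6:skaibaun {CONJ}; 7:thikleesh {CONJ}; 8:praisin {NOUN,ADV}; 9:trias {CONJ}; 10:stautrak {ADV}.
Position 2: tagging it NOUN would leave rule 1 unsatisfiable, so it must be ADV.
Position 4: tagging it NOUN would leave rule 1 unsatisfiable, so it must be ADV.
Position 5: tagging it NOUN would leave rule 1 unsatisfiable, so it must be ADV.
Position 8: tagging it NOUN would leave rule 1 unsatisfiable, so it must be ADV.
The only consistent sequence is: CONJ ADV CONJ ADV ADV CONJ CONJ ADV CONJ ADV.
Check: rule 1 holds; rule 2 holds; rule 3 holds; rule 4 holds; rule 5 holds.

ADV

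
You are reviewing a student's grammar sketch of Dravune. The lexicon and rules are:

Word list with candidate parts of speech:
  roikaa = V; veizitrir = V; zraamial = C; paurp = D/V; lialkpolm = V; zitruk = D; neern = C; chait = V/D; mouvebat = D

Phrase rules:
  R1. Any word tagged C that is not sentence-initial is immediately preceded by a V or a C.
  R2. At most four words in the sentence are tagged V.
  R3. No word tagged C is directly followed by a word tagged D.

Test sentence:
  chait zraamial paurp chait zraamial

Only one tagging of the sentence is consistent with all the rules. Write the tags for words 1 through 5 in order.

Candidates per position — 1:chait {V,D}; 2:zraamial {C}; 3:paurp {D,V}; 4:chait {V,D}; 5:zraamial {C}.
At position 1, choosing D makes rule 1 impossible to satisfy; hence V.
At position 3, choosing D makes rule 3 impossible to satisfy; hence V.
At position 4, choosing D makes rule 1 impossible to satisfy; hence V.
The only consistent sequence is: V C V V C.
Check: rule 1 ✓; rule 2 ✓; rule 3 ✓.

V C V V C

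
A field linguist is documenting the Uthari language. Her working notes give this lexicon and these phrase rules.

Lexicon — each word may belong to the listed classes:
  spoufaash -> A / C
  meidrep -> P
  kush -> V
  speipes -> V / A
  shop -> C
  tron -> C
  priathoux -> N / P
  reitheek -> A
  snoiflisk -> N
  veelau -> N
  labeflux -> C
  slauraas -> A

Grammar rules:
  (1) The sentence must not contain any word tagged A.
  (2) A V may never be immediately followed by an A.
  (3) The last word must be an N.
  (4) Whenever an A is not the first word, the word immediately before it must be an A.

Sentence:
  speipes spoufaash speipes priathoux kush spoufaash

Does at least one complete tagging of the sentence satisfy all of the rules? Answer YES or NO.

NO

Candidates per position — 1:speipes {V,A}; 2:spoufaash {A,C}; 3:speipes {V,A}; 4:priathoux {N,P}; 5:kush {V}; 6:spoufaash {A,C}.
Rule 3 cannot be satisfied by any choice of tags from the lexicon.
So there is no consistent tagging.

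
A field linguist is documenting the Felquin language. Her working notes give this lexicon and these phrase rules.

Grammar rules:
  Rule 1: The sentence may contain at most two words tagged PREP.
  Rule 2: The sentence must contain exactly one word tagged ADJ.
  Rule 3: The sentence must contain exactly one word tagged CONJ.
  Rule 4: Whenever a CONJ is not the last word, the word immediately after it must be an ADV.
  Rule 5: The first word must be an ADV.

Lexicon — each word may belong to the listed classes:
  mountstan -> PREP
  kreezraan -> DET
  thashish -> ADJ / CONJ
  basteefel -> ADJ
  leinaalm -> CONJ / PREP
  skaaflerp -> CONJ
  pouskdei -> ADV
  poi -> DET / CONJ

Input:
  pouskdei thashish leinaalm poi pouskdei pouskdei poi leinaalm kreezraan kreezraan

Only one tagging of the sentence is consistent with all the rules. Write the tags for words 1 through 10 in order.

Candidates per position — 1:pouskdei {ADV}; 2:thashish {ADJ,CONJ}; 3:leinaalm {CONJ,PREP}; 4:poi {DET,CONJ}; 5:pouskdei {ADV}; 6:pouskdei {ADV}; 7:poi {DET,CONJ}; 8:leinaalm {CONJ,PREP}; 9:kreezraan {DET}; 10:kreezraan {DET}.
Position 2: tagging it CONJ would leave rule 2 unsatisfiable, so it must be ADJ.
Position 3: tagging it CONJ would leave rule 4 unsatisfiable, so it must be PREP.
Position 7: tagging it CONJ would leave rule 4 unsatisfiable, so it must be DET.
Position 8: tagging it CONJ would leave rule 4 unsatisfiable, so it must be PREP.
Position 4: tagging it DET would leave rule 3 unsatisfiable, so it must be CONJ.
The unique satisfying tagging is: ADV ADJ PREP CONJ ADV ADV DET PREP DET DET.
Rule-by-rule: rule 1 ✓; rule 2 ✓; rule 3 ✓; rule 4 ✓; rule 5 ✓.

ADV ADJ PREP CONJ ADV ADV DET PREP DET DET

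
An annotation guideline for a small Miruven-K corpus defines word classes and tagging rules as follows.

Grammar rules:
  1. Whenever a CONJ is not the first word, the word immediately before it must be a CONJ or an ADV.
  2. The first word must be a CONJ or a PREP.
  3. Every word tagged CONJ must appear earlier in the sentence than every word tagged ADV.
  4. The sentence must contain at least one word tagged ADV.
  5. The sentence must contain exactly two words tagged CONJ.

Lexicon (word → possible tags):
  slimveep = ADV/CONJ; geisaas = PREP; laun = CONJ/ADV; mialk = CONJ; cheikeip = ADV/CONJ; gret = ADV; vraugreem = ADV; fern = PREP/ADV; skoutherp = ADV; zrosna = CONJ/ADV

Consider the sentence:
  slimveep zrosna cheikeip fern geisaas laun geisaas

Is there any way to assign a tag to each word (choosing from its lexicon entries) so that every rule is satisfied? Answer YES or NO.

YES

Candidates per position — 1:slimveep {ADV,CONJ}; 2:zrosna {CONJ,ADV}; 3:cheikeip {ADV,CONJ}; 4:fern {PREP,ADV}; 5:geisaas {PREP}; 6:laun {CONJ,ADV}; 7:geisaas {PREP}.
One satisfying assignment: CONJ CONJ ADV PREP PREP ADV PREP.
Rule-by-rule: rule 1 ok; rule 2 ok; rule 3 ok; rule 4 ok; rule 5 ok.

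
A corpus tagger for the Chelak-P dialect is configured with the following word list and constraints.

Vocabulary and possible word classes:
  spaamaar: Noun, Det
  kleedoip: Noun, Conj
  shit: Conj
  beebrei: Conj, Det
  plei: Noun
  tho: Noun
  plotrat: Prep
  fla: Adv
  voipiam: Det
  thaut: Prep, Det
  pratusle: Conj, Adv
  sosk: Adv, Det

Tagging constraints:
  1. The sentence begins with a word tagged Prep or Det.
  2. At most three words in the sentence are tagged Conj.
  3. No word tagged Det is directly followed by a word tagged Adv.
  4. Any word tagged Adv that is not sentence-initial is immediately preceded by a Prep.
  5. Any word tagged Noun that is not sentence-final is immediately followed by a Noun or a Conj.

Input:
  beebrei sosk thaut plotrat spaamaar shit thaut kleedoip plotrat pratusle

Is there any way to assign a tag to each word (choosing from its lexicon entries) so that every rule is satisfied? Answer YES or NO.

YES

Candidates per position — 1:beebrei {Conj,Det}; 2:sosk {Adv,Det}; 3:thaut {Prep,Det}; 4:plotrat {Prep}; 5:spaamaar {Noun,Det}; 6:shit {Conj}; 7:thaut {Prep,Det}; 8:kleedoip {Noun,Conj}; 9:plotrat {Prep}; 10:pratusle {Conj,Adv}.
One satisfying assignment: Det Det Prep Prep Det Conj Det Conj Prep Adv.
Check: rule 1 ✓; rule 2 ✓; rule 3 ✓; rule 4 ✓; rule 5 ✓.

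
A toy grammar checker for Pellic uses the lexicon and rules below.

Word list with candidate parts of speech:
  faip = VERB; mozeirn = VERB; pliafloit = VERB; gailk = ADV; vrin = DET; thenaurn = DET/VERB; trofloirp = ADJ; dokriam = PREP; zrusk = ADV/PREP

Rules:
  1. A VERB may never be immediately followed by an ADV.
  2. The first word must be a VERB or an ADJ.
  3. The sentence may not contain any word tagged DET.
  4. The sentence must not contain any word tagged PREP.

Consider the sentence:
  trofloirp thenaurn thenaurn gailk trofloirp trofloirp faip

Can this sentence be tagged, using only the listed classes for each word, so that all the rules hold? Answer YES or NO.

Candidates per position — 1:trofloirp {ADJ}; 2:thenaurn {DET,VERB}; 3:thenaurn {DET,VERB}; 4:gailk {ADV}; 5:trofloirp {ADJ}; 6:trofloirp {ADJ}; 7:faip {VERB}.
Every candidate sequence violates at least one rule; no consistent tagging exists.

NO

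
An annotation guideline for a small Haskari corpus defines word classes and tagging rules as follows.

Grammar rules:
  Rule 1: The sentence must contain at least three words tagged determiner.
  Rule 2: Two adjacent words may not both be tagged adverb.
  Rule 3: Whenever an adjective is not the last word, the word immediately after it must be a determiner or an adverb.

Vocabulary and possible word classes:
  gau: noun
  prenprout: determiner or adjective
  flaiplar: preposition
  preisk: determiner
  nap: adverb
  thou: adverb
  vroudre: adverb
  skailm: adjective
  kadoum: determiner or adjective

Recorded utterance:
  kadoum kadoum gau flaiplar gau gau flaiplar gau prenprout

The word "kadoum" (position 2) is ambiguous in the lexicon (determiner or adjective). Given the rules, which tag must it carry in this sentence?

determiner

Candidates per position — 1:kadoum {determiner,adjective}; 2:kadoum {determiner,adjective}; 3:gau {noun}; 4:flaiplar {preposition}; 5:gau {noun}; 6:gau {noun}; 7:flaiplar {preposition}; 8:gau {noun}; 9:prenprout {determiner,adjective}.
Position 1: tagging it adjective would leave rule 1 unsatisfiable, so it must be determiner.
Position 2: tagging it adjective would leave rule 1 unsatisfiable, so it must be determiner.
Position 9: tagging it adjective would leave rule 1 unsatisfiable, so it must be determiner.
The only consistent sequence is: determiner determiner noun preposition noun noun preposition noun determiner.
Checking: rule 1 ✓; rule 2 ✓; rule 3 ✓.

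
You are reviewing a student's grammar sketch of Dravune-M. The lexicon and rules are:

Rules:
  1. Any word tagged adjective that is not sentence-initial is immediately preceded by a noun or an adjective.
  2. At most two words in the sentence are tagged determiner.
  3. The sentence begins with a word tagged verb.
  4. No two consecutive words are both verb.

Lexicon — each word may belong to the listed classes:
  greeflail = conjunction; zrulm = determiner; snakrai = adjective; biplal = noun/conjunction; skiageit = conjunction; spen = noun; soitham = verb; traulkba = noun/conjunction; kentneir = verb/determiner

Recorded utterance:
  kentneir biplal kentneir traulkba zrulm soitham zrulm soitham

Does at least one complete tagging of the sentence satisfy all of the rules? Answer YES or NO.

YES

Candidates per position — 1:kentneir {verb,determiner}; 2:biplal {noun,conjunction}; 3:kentneir {verb,determiner}; 4:traulkba {noun,conjunction}; 5:zrulm {determiner}; 6:soitham {verb}; 7:zrulm {determiner}; 8:soitham {verb}.
One satisfying assignment: verb conjunction verb conjunction determiner verb determiner verb.
Verifying each rule — rule 1 holds; rule 2 holds; rule 3 holds; rule 4 holds.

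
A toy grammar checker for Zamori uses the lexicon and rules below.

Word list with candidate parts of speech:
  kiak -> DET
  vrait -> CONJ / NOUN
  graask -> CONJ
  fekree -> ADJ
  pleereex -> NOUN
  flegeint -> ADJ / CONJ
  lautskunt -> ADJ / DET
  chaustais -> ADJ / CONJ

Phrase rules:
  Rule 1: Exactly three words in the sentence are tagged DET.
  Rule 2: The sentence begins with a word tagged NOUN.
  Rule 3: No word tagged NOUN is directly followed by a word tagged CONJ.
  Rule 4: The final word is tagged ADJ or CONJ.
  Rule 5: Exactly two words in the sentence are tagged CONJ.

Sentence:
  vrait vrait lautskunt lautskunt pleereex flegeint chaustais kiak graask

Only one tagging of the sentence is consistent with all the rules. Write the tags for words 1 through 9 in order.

NOUN NOUN DET DET NOUN ADJ CONJ DET CONJ

Candidates per position — 1:vrait {CONJ,NOUN}; 2:vrait {CONJ,NOUN}; 3:lautskunt {ADJ,DET}; 4:lautskunt {ADJ,DET}; 5:pleereex {NOUN}; 6:flegeint {ADJ,CONJ}; 7:chaustais {ADJ,CONJ}; 8:kiak {DET}; 9:graask {CONJ}.
At position 1, choosing CONJ makes rule 2 impossible to satisfy; hence NOUN.
At position 2, choosing CONJ makes rule 3 impossible to satisfy; hence NOUN.
At position 3, choosing ADJ makes rule 1 impossible to satisfy; hence DET.
At position 4, choosing ADJ makes rule 1 impossible to satisfy; hence DET.
At position 6, choosing CONJ makes rule 3 impossible to satisfy; hence ADJ.
At position 7, choosing ADJ makes rule 5 impossible to satisfy; hence CONJ.
That leaves exactly one tagging: NOUN NOUN DET DET NOUN ADJ CONJ DET CONJ.
Verifying each rule — rule 1 holds; rule 2 holds; rule 3 holds; rule 4 holds; rule 5 holds.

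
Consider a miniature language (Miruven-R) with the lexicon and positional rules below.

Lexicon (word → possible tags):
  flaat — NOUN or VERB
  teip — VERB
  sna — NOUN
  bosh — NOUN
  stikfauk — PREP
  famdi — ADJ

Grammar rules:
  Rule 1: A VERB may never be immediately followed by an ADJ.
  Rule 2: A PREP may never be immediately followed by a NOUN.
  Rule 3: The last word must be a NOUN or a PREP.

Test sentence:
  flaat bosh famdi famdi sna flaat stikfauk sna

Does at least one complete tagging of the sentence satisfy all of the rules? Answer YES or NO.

Candidates per position — 1:flaat {NOUN,VERB}; 2:bosh {NOUN}; 3:famdi {ADJ}; 4:famdi {ADJ}; 5:sna {NOUN}; 6:flaat {NOUN,VERB}; 7:stikfauk {PREP}; 8:sna {NOUN}.
Rule 2 cannot be satisfied by any choice of tags from the lexicon.
So there is no consistent tagging.

NO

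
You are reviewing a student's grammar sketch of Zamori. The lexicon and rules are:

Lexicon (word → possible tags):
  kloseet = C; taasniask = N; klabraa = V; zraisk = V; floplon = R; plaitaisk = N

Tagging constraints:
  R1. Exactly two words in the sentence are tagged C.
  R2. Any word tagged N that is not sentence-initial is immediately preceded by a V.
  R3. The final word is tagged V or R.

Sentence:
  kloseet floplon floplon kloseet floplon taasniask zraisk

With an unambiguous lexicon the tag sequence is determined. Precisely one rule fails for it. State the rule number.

2

Fixed tagging: C R R C R N V.
Applying the rules: R1 ok, R2 fails, R3 ok.
Only rule 2 fails.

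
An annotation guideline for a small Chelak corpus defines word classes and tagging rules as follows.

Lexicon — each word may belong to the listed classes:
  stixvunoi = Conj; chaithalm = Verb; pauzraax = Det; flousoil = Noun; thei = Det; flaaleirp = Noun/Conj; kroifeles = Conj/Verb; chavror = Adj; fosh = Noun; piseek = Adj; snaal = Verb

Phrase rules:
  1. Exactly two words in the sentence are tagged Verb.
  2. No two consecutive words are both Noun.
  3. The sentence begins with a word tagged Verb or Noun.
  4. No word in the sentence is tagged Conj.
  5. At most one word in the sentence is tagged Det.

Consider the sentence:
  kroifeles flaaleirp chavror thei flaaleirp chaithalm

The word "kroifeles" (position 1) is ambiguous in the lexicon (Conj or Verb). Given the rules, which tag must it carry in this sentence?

Candidates per position — 1:kroifeles {Conj,Verb}; 2:flaaleirp {Noun,Conj}; 3:chavror {Adj}; 4:thei {Det}; 5:flaaleirp {Noun,Conj}; 6:chaithalm {Verb}.
Word 1 cannot be Conj — rule 1 would then fail for every completion. It is Verb.
Word 2 cannot be Conj — rule 4 would then fail for every completion. It is Noun.
Word 5 cannot be Conj — rule 4 would then fail for every completion. It is Noun.
The only consistent sequence is: Verb Noun Adj Det Noun Verb.
Verifying each rule — rule 1 satisfied; rule 2 satisfied; rule 3 satisfied; rule 4 satisfied; rule 5 satisfied.

Verb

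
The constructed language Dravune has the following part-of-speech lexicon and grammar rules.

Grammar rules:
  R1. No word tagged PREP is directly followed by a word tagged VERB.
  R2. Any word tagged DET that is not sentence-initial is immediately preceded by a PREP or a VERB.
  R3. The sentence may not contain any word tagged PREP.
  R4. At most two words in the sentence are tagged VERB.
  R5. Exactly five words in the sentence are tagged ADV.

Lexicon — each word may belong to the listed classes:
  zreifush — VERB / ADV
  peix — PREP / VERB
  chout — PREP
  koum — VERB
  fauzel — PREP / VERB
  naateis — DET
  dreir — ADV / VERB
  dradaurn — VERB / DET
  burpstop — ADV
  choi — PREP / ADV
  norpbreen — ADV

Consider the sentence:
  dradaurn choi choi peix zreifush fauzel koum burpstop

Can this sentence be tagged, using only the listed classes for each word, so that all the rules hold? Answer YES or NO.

Candidates per position — 1:dradaurn {VERB,DET}; 2:choi {PREP,ADV}; 3:choi {PREP,ADV}; 4:peix {PREP,VERB}; 5:zreifush {VERB,ADV}; 6:fauzel {PREP,VERB}; 7:koum {VERB}; 8:burpstop {ADV}.
Rule 5 cannot be satisfied by any choice of tags from the lexicon.
So there is no consistent tagging.

NO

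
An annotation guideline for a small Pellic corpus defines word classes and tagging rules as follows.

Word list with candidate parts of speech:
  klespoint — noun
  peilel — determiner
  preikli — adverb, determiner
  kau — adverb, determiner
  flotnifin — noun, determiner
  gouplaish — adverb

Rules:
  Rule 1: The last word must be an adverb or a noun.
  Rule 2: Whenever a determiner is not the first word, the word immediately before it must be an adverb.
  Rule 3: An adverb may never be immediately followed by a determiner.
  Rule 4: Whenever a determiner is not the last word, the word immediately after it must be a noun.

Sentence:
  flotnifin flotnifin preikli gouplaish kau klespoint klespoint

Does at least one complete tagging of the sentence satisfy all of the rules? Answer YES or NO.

Candidates per position — 1:flotnifin {noun,determiner}; 2:flotnifin {noun,determiner}; 3:preikli {adverb,determiner}; 4:gouplaish {adverb}; 5:kau {adverb,determiner}; 6:klespoint {noun}; 7:klespoint {noun}.
One satisfying assignment: noun noun adverb adverb adverb noun noun.
Verifying each rule — rule 1 satisfied; rule 2 satisfied; rule 3 satisfied; rule 4 satisfied.

YES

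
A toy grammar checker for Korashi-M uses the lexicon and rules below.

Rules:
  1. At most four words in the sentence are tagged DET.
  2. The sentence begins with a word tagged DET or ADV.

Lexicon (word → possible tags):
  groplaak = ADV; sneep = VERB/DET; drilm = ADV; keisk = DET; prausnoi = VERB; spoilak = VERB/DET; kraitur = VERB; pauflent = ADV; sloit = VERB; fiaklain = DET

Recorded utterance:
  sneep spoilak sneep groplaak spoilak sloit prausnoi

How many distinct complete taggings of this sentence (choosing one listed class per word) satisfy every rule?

Candidates per position — 1:sneep {VERB,DET}; 2:spoilak {VERB,DET}; 3:sneep {VERB,DET}; 4:groplaak {ADV}; 5:spoilak {VERB,DET}; 6:sloit {VERB}; 7:prausnoi {VERB}.
There are 16 candidate sequences in total.
Checking each against the rules leaves 8 sequences.
Count = 8.

8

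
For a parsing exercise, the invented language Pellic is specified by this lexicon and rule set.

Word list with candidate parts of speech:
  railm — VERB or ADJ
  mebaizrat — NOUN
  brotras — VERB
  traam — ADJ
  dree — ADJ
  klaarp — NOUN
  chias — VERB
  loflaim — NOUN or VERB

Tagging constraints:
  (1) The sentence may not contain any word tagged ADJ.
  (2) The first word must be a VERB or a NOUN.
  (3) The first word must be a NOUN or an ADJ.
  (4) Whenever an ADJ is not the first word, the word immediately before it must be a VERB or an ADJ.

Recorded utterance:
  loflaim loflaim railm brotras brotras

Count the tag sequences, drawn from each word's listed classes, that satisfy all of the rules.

Candidates per position — 1:loflaim {NOUN,VERB}; 2:loflaim {NOUN,VERB}; 3:railm {VERB,ADJ}; 4:brotras {VERB}; 5:brotras {VERB}.
There are 8 candidate sequences in total.
The sequences that satisfy every rule: NOUN NOUN VERB VERB VERB; NOUN VERB VERB VERB VERB.
Count = 2.

2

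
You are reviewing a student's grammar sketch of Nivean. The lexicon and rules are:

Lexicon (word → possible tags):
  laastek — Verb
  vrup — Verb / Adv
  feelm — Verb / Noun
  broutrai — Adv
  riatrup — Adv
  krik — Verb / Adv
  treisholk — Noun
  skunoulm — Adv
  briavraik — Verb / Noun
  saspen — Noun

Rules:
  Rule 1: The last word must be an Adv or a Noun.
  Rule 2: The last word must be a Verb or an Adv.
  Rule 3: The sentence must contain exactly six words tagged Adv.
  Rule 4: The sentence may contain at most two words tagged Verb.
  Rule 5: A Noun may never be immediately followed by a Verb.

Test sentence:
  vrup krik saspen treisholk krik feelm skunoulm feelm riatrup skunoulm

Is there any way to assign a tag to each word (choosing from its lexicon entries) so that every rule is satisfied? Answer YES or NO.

YES

Candidates per position — 1:vrup {Verb,Adv}; 2:krik {Verb,Adv}; 3:saspen {Noun}; 4:treisholk {Noun}; 5:krik {Verb,Adv}; 6:feelm {Verb,Noun}; 7:skunoulm {Adv}; 8:feelm {Verb,Noun}; 9:riatrup {Adv}; 10:skunoulm {Adv}.
One satisfying assignment: Adv Adv Noun Noun Adv Noun Adv Verb Adv Adv.
Rule-by-rule: rule 1 ok; rule 2 ok; rule 3 ok; rule 4 ok; rule 5 ok.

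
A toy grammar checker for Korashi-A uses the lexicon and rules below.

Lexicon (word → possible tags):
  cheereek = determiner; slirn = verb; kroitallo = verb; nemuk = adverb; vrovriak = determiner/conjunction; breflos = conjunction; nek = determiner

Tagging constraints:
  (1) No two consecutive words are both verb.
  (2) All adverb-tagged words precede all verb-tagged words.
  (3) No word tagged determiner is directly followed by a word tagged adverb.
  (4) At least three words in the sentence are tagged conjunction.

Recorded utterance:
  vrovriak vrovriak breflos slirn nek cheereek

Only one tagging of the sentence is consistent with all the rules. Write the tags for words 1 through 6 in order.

conjunction conjunction conjunction verb determiner determiner

Candidates per position — 1:vrovriak {determiner,conjunction}; 2:vrovriak {determiner,conjunction}; 3:breflos {conjunction}; 4:slirn {verb}; 5:nek {determiner}; 6:cheereek {determiner}.
Word 1 cannot be determiner — rule 4 would then fail for every completion. It is conjunction.
Word 2 cannot be determiner — rule 4 would then fail for every completion. It is conjunction.
So the tagging must be: conjunction conjunction conjunction verb determiner determiner.
Checking: rule 1 holds; rule 2 holds; rule 3 holds; rule 4 holds.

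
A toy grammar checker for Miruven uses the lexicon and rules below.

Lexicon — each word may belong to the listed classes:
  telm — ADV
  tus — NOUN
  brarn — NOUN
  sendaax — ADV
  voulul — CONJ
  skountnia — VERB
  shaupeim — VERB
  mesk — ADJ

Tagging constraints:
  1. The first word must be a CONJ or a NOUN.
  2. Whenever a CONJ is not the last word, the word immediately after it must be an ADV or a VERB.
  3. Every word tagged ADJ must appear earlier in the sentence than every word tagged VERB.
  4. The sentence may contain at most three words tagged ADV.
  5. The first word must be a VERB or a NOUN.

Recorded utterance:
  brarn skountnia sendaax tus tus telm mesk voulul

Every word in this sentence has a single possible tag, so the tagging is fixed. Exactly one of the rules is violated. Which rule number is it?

Fixed tagging: NOUN VERB ADV NOUN NOUN ADV ADJ CONJ.
Rule check: R1 ok, R2 ok, R3 fails, R4 ok, R5 ok.
Only rule 3 fails.

3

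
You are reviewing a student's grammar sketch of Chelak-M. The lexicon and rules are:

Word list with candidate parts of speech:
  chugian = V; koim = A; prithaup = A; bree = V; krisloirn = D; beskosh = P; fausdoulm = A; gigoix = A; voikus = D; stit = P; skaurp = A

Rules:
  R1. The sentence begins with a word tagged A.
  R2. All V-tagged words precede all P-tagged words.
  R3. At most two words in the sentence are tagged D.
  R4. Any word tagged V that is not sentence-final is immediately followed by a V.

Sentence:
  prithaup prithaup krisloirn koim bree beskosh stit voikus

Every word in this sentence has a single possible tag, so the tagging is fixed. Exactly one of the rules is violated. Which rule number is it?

Fixed tagging: A A D A V P P D.
Checking each rule: R1 ✓, R2 ✓, R3 ✓, R4 ✗.
Only rule 4 fails.

4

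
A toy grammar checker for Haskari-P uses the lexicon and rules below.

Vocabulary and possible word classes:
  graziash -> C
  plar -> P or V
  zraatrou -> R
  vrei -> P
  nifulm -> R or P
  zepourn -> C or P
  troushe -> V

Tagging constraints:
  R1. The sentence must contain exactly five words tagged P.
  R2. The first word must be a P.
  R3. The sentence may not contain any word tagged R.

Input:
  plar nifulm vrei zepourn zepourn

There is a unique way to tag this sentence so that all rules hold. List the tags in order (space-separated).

P P P P P

Candidates per position — 1:plar {P,V}; 2:nifulm {R,P}; 3:vrei {P}; 4:zepourn {C,P}; 5:zepourn {C,P}.
If word 1 were V, no tagging could satisfy rule 1; so word 1 is P.
If word 2 were R, no tagging could satisfy rule 1; so word 2 is P.
If word 4 were C, no tagging could satisfy rule 1; so word 4 is P.
If word 5 were C, no tagging could satisfy rule 1; so word 5 is P.
That leaves exactly one tagging: P P P P P.
Check: rule 1 ok; rule 2 ok; rule 3 ok.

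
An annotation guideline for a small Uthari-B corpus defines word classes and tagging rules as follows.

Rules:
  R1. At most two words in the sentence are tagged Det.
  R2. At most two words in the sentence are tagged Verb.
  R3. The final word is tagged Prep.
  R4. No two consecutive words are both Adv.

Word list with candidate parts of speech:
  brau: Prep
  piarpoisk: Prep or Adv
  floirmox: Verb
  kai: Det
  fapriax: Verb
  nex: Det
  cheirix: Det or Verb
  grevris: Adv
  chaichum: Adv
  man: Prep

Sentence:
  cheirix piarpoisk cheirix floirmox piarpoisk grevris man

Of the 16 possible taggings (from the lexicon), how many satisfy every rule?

Candidates per position — 1:cheirix {Det,Verb}; 2:piarpoisk {Prep,Adv}; 3:cheirix {Det,Verb}; 4:floirmox {Verb}; 5:piarpoisk {Prep,Adv}; 6:grevris {Adv}; 7:man {Prep}.
There are 16 candidate sequences in total.
Checking each against the rules leaves 6 sequences.
Count = 6.

6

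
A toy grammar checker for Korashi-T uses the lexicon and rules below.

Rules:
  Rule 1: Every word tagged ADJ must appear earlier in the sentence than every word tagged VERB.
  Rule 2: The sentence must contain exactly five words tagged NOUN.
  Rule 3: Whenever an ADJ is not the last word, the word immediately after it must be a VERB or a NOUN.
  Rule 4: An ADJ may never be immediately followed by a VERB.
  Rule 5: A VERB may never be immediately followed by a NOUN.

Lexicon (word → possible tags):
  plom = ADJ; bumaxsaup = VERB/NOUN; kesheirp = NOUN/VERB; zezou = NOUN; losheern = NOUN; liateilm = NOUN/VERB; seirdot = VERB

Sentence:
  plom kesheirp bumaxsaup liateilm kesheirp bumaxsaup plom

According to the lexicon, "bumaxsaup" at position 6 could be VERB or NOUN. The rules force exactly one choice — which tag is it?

Candidates per position — 1:plom {ADJ}; 2:kesheirp {NOUN,VERB}; 3:bumaxsaup {VERB,NOUN}; 4:liateilm {NOUN,VERB}; 5:kesheirp {NOUN,VERB}; 6:bumaxsaup {VERB,NOUN}; 7:plom {ADJ}.
Word 2 cannot be VERB — rule 1 would then fail for every completion. It is NOUN.
Word 3 cannot be VERB — rule 1 would then fail for every completion. It is NOUN.
Word 4 cannot be VERB — rule 1 would then fail for every completion. It is NOUN.
Word 5 cannot be VERB — rule 1 would then fail for every completion. It is NOUN.
Word 6 cannot be VERB — rule 1 would then fail for every completion. It is NOUN.
That leaves exactly one tagging: ADJ NOUN NOUN NOUN NOUN NOUN ADJ.
Check: rule 1 holds; rule 2 holds; rule 3 holds; rule 4 holds; rule 5 holds.

NOUN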